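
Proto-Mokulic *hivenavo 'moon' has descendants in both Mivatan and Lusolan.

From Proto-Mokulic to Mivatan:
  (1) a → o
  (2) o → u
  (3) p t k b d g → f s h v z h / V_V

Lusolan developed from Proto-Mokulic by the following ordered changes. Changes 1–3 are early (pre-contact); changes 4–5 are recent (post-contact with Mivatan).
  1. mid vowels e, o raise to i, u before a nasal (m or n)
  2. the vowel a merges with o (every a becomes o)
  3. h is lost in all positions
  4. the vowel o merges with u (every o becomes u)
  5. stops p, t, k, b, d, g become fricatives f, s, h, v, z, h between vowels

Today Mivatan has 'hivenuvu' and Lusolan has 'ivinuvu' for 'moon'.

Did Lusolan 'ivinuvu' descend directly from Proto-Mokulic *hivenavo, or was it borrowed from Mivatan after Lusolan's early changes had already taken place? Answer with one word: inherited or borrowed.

inherited

If inherited, *hivenavo would pass through all of Lusolan's changes:
Lusolan: *hivenavo
  hivenavo → hivinavo   [pre-nasal raising]
  hivinavo → hivinovo   [vowel merger]
  hivinovo → ivinovo   [h-loss]
  ivinovo → ivinuvu   [vowel merger]
  ivinuvu (rule 5 does not apply)
  giving Lusolan ivinuvu.
If borrowed from Mivatan 'hivenuvu' after the early changes, it would undergo only the recent ones:
  rule 4 (vowel merger): no change (hivenuvu)
  rule 5 (intervocalic lenition): no change (hivenuvu)
  ⇒ as a loan: hivenuvu
Lusolan 'ivinuvu' matches the inherited outcome exactly, so it is an inherited cognate, not a loan.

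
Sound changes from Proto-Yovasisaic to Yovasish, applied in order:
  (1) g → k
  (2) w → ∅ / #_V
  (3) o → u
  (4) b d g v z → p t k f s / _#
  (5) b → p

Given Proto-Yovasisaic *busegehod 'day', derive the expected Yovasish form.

pusekehut

Yovasish: *busegehod
  busegehod → busekehod   [unconditioned shift]
  busekehod (rule 2 does not apply)
  busekehod → busekehud   [vowel merger]
  busekehud → busekehut   [final devoicing]
  busekehut → pusekehut   [unconditioned shift]
  giving Yovasish pusekehut.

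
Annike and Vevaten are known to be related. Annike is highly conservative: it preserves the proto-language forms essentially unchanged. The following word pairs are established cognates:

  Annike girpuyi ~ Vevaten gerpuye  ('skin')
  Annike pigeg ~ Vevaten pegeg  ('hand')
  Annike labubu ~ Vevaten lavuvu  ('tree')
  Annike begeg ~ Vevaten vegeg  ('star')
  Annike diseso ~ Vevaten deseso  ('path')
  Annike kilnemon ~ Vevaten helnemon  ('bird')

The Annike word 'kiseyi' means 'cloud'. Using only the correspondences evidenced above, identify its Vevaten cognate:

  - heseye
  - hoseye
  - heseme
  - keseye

heseye

kilnemon ~ helnemon — Annike k corresponds to Vevaten h word-initially before a front vowel.
pigeg ~ pegeg, diseso ~ deseso — Annike i corresponds to Vevaten e after a consonant, before a consonant other than r, m, n, p, b, f, v.
girpuyi ~ gerpuye — Annike i corresponds to Vevaten e word-finally.
Applying these to Annike 'kiseyi':
  kiseyi → hiseyi   (k→h word-initially before a front vowel)
  hiseyi → heseyi   (i→e after a consonant, before a consonant other than r, m, n, p, b, f, v)
  heseyi → heseye   (i→e word-finally)
So the Vevaten cognate is 'heseye'.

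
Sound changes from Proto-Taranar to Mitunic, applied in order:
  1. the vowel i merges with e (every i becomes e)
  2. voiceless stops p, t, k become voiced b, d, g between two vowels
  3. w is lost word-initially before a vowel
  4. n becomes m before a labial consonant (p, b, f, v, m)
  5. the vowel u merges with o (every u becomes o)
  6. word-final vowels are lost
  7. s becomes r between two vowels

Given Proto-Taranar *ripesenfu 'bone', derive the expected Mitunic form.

reberemf

Mitunic: *ripesenfu
  ripesenfu → repesenfu   [vowel merger]
  repesenfu → rebesenfu   [intervocalic voicing]
  rebesenfu (rule 3 does not apply)
  rebesenfu → rebesemfu   [nasal place assimilation]
  rebesemfu → rebesemfo   [vowel merger]
  rebesemfo → rebesemf   [apocope]
  rebesemf → reberemf   [rhotacism]
  giving Mitunic reberemf.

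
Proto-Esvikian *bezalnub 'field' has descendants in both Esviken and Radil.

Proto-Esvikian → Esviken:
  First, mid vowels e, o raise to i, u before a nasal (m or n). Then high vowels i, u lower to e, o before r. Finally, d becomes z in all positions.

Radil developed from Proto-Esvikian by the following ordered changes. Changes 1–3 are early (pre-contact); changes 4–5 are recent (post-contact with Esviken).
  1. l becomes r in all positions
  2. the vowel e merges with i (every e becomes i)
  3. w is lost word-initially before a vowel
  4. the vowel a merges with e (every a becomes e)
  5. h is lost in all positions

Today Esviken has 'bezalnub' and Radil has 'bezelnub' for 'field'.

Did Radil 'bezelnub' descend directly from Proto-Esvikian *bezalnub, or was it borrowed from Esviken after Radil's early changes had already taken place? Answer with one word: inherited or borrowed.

borrowed

If inherited, *bezalnub would pass through all of Radil's changes:
Radil: *bezalnub > bezarnub > bizarnub > bizernub  (by unconditioned shift, vowel merger, vowel merger)
If borrowed from Esviken 'bezalnub' after the early changes, it would undergo only the recent ones:
  rule 4 (vowel merger): bezalnub → bezelnub
  rule 5 (h-loss): no change (bezelnub)
  ⇒ as a loan: bezelnub
Radil 'bezelnub' matches the loan outcome 'bezelnub', not the inherited 'bizernub' — it skipped the early Radil changes, so it was borrowed from Esviken.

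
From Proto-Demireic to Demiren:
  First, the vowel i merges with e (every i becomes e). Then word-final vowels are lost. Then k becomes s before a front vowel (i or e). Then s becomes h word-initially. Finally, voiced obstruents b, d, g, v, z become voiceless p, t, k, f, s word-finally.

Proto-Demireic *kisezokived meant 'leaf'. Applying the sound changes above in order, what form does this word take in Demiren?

Demiren: *kisezokived
  kisezokived → kesezokeved   [vowel merger]
  kesezokeved (rule 2 does not apply)
  kesezokeved → sesezoseved   [palatalisation]
  sesezoseved → hesezoseved   [debuccalisation]
  hesezoseved → hesezosevet   [final devoicing]
  giving Demiren hesezosevet.

hesezosevet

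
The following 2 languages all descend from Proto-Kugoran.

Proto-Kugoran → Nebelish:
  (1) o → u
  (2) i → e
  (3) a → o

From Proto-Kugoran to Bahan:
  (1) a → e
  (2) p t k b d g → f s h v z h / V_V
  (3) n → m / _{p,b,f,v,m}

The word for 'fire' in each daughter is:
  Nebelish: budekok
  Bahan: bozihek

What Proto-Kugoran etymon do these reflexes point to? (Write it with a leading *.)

Position 5: Nebelish has k, Bahan has h. Nebelish preserves k here (none of its changes turn any other segment into k), so the proto-segment is *k.
Position 3: Nebelish has d, Bahan has z. Nebelish preserves d here (none of its changes turn any other segment into d), so the proto-segment is *d.
Position 6: Nebelish has o, Bahan has e. In Nebelish, o can only continue *a, so the proto-segment is *a.
Verify the candidate proto-form against each daughter:
Nebelish: *bodikak
  bodikak → budikak   [vowel merger]
  budikak → budekak   [vowel merger]
  budekak → budekok   [vowel merger]
  giving Nebelish budekok.
Bahan: start from *bodikak.
  rule 1 (vowel merger): bodikak → bodikek
  rule 2 (intervocalic lenition): bodikek → bozihek
  rule 3: no change — bozihek
  ⇒ Bahan bozihek
Only *bodikak yields all of Nebelish budekok, Bahan bozihek.

*bodikak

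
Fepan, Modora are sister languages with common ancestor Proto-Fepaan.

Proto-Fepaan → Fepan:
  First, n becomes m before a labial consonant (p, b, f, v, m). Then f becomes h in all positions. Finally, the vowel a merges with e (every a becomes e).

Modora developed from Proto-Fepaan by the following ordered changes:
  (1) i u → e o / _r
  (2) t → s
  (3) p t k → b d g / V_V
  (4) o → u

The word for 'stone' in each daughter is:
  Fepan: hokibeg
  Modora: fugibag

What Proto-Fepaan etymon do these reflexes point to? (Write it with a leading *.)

*fokibag

Position 2: Fepan has o, Modora has u. Fepan preserves o here (none of its changes turn any other segment into o), so the proto-segment is *o.
Position 3: Fepan has k, Modora has g. Fepan preserves k here (none of its changes turn any other segment into k), so the proto-segment is *k.
Continuing position by position gives *fokibag; check it forward:
Fepan: *fokibag
  fokibag (rule 1 does not apply)
  fokibag → hokibag   [unconditioned shift]
  hokibag → hokibeg   [vowel merger]
  giving Fepan hokibeg.
Modora: start from *fokibag.
  rule 1: no change — fokibag
  rule 2: no change — fokibag
  rule 3 (intervocalic voicing): fokibag → fogibag
  rule 4 (vowel merger): fogibag → fugibag
  ⇒ Modora fugibag
*fokibag is the unique common source.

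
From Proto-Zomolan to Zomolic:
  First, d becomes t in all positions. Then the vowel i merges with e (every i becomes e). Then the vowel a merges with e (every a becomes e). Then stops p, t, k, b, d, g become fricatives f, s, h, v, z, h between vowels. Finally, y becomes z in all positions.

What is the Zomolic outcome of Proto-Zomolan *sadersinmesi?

sesersenmese

Zomolic: *sadersinmesi > satersinmesi > satersenmese > setersenmese > sesersenmese  (by unconditioned shift, vowel merger, vowel merger, intervocalic lenition)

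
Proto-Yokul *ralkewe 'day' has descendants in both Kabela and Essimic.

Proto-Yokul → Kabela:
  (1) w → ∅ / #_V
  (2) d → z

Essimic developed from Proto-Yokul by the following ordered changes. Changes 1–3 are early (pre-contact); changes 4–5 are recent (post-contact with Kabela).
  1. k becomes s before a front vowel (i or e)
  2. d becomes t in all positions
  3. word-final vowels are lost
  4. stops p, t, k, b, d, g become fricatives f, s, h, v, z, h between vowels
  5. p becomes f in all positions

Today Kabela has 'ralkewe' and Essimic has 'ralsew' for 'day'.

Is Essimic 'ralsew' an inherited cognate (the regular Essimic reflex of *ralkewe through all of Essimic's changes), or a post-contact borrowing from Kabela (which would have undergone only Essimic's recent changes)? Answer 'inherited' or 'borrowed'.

If inherited, *ralkewe would pass through all of Essimic's changes:
Essimic: *ralkewe > ralsewe > ralsew  (by palatalisation, apocope)
If borrowed from Kabela 'ralkewe' after the early changes, it would undergo only the recent ones:
  rule 4 (intervocalic lenition): no change (ralkewe)
  rule 5 (unconditioned shift): no change (ralkewe)
  ⇒ as a loan: ralkewe
Essimic 'ralsew' matches the inherited outcome exactly, so it is an inherited cognate, not a loan.

inherited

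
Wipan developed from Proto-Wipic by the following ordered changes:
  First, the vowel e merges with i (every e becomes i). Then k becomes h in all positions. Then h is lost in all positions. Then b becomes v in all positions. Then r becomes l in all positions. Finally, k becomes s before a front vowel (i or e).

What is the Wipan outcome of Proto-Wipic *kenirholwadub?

Wipan: *kenirholwadub
  kenirholwadub → kinirholwadub   [vowel merger]
  kinirholwadub → hinirholwadub   [unconditioned shift]
  hinirholwadub → inirolwadub   [h-loss]
  inirolwadub → inirolwaduv   [unconditioned shift]
  inirolwaduv → inilolwaduv   [unconditioned shift]
  inilolwaduv (rule 6 does not apply)
  giving Wipan inilolwaduv.

inilolwaduv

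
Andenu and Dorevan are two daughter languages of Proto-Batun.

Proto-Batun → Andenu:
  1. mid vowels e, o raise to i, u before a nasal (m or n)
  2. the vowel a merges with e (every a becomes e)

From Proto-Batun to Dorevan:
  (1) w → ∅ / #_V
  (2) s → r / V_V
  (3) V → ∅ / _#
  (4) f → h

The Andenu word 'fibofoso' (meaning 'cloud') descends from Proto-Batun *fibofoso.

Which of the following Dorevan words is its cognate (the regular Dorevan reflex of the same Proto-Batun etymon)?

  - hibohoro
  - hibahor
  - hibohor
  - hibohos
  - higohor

hibohor

Dorevan: *fibofoso > fiboforo > fibofor > hibohor  (by rhotacism, apocope, unconditioned shift)
Only 'hibohor' matches the regular Dorevan development of *fibofoso.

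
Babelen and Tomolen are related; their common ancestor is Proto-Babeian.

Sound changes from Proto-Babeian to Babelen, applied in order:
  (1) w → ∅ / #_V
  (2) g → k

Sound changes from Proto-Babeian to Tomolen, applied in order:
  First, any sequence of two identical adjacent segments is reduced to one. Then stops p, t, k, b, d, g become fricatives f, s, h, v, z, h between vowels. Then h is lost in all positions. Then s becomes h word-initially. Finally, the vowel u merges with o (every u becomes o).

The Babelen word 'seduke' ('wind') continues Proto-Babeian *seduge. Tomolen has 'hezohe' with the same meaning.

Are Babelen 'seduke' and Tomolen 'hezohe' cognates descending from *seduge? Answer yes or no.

no

Derive the expected Tomolen reflex of *seduge:
Tomolen: *seduge > sezuhe > sezue > hezue > hezoe  (by intervocalic lenition, h-loss, debuccalisation, vowel merger)
The regular Tomolen reflex would be 'hezoe', but the attested form is 'hezohe'. The correspondence is irregular, so they are not cognates (the Tomolen form has a different source).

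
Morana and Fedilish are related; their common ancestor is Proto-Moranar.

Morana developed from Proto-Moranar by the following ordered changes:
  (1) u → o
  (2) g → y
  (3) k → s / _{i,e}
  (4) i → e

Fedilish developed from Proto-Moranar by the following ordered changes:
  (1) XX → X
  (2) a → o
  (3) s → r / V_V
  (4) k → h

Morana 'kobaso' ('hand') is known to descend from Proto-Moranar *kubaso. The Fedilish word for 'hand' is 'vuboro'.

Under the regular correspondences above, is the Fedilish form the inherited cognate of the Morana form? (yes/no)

Derive the expected Fedilish reflex of *kubaso:
Fedilish: *kubaso
  kubaso (rule 1 does not apply)
  kubaso → kuboso   [vowel merger]
  kuboso → kuboro   [rhotacism]
  kuboro → huboro   [unconditioned shift]
  giving Fedilish huboro.
The regular Fedilish reflex would be 'huboro', but the attested form is 'vuboro'. The correspondence is irregular, so they are not cognates (the Fedilish form has a different source).

no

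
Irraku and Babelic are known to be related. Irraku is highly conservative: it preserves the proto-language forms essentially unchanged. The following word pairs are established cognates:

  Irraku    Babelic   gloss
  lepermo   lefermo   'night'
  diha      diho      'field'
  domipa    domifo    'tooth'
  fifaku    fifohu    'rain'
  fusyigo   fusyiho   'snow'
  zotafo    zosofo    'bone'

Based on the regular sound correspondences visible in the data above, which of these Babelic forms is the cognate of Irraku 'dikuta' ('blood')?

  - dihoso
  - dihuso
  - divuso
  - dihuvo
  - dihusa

dihuso

fifaku ~ fifohu — Irraku k corresponds to Babelic h between vowels (before a back vowel).
zotafo ~ zosofo — Irraku t corresponds to Babelic s between vowels (before a back vowel).
diha ~ diho, domipa ~ domifo — Irraku a corresponds to Babelic o word-finally.
Applying these to Irraku 'dikuta':
  dikuta → dihuta   (k→h between vowels (before a back vowel))
  dihuta → dihusa   (t→s between vowels (before a back vowel))
  dihusa → dihuso   (a→o word-finally)
So the Babelic cognate is 'dihuso'.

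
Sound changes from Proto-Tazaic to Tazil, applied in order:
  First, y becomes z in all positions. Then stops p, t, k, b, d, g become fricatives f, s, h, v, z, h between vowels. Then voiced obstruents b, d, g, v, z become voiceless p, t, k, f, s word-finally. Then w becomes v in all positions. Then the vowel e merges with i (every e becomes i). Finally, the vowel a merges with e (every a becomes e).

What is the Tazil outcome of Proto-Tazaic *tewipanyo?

tivifenzo

Tazil: *tewipanyo > tewipanzo > tewifanzo > tevifanzo > tivifanzo > tivifenzo  (by unconditioned shift, intervocalic lenition, unconditioned shift, vowel merger, vowel merger)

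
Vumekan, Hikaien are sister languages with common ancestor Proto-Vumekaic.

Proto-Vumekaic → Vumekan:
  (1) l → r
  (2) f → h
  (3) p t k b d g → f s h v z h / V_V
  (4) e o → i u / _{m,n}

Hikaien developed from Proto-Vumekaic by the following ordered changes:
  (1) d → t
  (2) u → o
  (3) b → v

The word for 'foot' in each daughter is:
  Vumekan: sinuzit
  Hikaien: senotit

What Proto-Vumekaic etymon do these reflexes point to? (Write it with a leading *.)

*senudit

Position 5: Vumekan has z, Hikaien has t. Taking the neighbouring segments as reconstructed: Vumekan z could go back to *d or *z; Hikaien t could go back to *t or *d — the one source consistent with every daughter is *d.
Position 4: Vumekan has u, Hikaien has o. Taking the neighbouring segments as reconstructed: Vumekan u can only go back to *u; Hikaien o could go back to *o or *u — the one source consistent with every daughter is *u.
Verify the candidate proto-form against each daughter:
Vumekan: start from *senudit.
  rule 1: no change — senudit
  rule 2: no change — senudit
  rule 3 (intervocalic lenition): senudit → senuzit
  rule 4 (pre-nasal raising): senuzit → sinuzit
  ⇒ Vumekan sinuzit
Hikaien: *senudit
  senudit → senutit   [unconditioned shift]
  senutit → senotit   [vowel merger]
  senotit (rule 3 does not apply)
  giving Hikaien senotit.
Only *senudit yields all of Vumekan sinuzit, Hikaien senotit.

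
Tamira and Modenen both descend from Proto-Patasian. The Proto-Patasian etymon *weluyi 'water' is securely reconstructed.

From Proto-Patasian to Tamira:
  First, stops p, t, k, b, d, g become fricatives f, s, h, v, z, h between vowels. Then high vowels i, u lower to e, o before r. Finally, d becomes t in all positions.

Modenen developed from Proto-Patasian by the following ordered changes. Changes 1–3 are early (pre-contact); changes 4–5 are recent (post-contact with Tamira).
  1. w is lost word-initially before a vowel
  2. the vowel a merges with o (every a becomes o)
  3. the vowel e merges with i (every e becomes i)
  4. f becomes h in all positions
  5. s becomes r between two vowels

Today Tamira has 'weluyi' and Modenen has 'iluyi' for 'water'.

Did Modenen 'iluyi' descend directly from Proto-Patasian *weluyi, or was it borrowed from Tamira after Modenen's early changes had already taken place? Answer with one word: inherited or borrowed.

If inherited, *weluyi would pass through all of Modenen's changes:
Modenen: start from *weluyi.
  rule 1 (glide loss): weluyi → eluyi
  rule 2: no change — eluyi
  rule 3 (vowel merger): eluyi → iluyi
  rule 4: no change — iluyi
  rule 5: no change — iluyi
  ⇒ Modenen iluyi
If borrowed from Tamira 'weluyi' after the early changes, it would undergo only the recent ones:
  rule 4 (unconditioned shift): no change (weluyi)
  rule 5 (rhotacism): no change (weluyi)
  ⇒ as a loan: weluyi
Modenen 'iluyi' matches the inherited outcome exactly, so it is an inherited cognate, not a loan.

inherited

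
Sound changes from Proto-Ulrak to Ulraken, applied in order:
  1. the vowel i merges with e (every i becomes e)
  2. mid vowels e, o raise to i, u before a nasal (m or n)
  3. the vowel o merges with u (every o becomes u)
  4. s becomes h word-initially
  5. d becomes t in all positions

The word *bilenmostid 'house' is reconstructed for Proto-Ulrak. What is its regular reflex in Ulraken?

belinmustet

Ulraken: *bilenmostid > belenmosted > belinmosted > belinmusted > belinmustet  (by vowel merger, pre-nasal raising, vowel merger, unconditioned shift)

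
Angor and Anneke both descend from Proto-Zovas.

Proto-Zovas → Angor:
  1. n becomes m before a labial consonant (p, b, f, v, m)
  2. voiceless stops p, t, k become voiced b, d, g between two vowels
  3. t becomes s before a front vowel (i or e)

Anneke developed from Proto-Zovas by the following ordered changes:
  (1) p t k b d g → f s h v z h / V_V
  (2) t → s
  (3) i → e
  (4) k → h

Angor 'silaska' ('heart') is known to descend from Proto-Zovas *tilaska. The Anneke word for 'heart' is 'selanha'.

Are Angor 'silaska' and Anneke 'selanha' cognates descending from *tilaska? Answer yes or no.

no

Derive the expected Anneke reflex of *tilaska:
Anneke: start from *tilaska.
  rule 1: no change — tilaska
  rule 2 (unconditioned shift): tilaska → silaska
  rule 3 (vowel merger): silaska → selaska
  rule 4 (unconditioned shift): selaska → selasha
  ⇒ Anneke selasha
The regular Anneke reflex would be 'selasha', but the attested form is 'selanha'. The correspondence is irregular, so they are not cognates (the Anneke form has a different source).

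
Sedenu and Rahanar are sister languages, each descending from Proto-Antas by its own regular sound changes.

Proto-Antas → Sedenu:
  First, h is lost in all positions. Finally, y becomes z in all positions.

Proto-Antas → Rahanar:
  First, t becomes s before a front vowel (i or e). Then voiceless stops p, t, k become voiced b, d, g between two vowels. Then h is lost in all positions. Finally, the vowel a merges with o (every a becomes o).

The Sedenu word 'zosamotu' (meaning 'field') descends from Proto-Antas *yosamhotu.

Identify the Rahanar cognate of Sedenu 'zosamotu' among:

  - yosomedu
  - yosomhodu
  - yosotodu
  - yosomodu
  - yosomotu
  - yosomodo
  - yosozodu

Rahanar: *yosamhotu > yosamhodu > yosamodu > yosomodu  (by intervocalic voicing, h-loss, vowel merger)
Among the options, 'yosomodu' alone shows every Rahanar change applied in order.

yosomodu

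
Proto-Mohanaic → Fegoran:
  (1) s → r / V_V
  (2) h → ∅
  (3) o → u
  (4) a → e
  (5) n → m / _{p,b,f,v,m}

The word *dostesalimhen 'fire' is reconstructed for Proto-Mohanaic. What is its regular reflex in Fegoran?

Fegoran: *dostesalimhen > dosteralimhen > dosteralimen > dusteralimen > dusterelimen  (by rhotacism, h-loss, vowel merger, vowel merger)

dusterelimen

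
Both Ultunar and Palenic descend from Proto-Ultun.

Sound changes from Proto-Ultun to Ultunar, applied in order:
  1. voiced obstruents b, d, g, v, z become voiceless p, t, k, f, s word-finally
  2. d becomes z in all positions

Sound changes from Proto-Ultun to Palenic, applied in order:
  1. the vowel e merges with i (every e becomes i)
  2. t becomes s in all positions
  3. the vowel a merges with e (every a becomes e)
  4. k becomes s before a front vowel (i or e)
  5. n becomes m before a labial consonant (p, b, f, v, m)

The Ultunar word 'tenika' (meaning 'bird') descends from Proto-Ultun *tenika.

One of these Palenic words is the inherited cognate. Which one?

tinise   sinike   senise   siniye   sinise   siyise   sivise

sinise

Palenic: start from *tenika.
  rule 1 (vowel merger): tenika → tinika
  rule 2 (unconditioned shift): tinika → sinika
  rule 3 (vowel merger): sinika → sinike
  rule 4 (palatalisation): sinike → sinise
  rule 5: no change — sinise
  ⇒ Palenic sinise
The other candidates each miss or misapply at least one Palenic change.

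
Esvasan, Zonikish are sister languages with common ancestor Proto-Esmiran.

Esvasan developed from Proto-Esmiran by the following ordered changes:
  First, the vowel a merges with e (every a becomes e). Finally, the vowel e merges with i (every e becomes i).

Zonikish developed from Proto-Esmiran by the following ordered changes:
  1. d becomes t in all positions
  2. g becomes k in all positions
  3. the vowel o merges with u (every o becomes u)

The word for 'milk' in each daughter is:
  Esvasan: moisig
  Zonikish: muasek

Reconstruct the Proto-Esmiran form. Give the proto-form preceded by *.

Position 5: Esvasan has i, Zonikish has e. Zonikish preserves e here (none of its changes turn any other segment into e), so the proto-segment is *e.
Position 6: Esvasan has g, Zonikish has k. Esvasan preserves g here (none of its changes turn any other segment into g), so the proto-segment is *g.
Position 2: Esvasan has o, Zonikish has u. Esvasan preserves o here (none of its changes turn any other segment into o), so the proto-segment is *o.
This points to *moaseg. Verify forward in each daughter:
Esvasan: *moaseg
  moaseg → moeseg   [vowel merger]
  moeseg → moisig   [vowel merger]
  giving Esvasan moisig.
Zonikish: *moaseg > moasek > muasek  (by unconditioned shift, vowel merger)
Only *moaseg yields all of Esvasan moisig, Zonikish muasek.

*moaseg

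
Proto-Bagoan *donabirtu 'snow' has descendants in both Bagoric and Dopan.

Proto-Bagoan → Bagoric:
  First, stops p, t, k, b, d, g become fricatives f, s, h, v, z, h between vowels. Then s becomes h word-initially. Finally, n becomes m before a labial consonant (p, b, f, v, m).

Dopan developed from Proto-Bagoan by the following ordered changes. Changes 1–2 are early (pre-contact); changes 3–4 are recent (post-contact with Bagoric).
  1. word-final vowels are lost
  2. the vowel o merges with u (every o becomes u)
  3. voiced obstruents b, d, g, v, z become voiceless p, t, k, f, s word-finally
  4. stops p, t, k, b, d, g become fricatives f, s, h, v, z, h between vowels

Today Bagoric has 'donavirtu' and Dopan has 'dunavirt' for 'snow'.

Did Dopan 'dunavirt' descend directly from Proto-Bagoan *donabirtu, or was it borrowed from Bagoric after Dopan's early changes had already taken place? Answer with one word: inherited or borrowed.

If inherited, *donabirtu would pass through all of Dopan's changes:
Dopan: *donabirtu > donabirt > dunabirt > dunavirt  (by apocope, vowel merger, intervocalic lenition)
If borrowed from Bagoric 'donavirtu' after the early changes, it would undergo only the recent ones:
  rule 3 (final devoicing): no change (donavirtu)
  rule 4 (intervocalic lenition): no change (donavirtu)
  ⇒ as a loan: donavirtu
Dopan 'dunavirt' matches the inherited outcome exactly, so it is an inherited cognate, not a loan.

inherited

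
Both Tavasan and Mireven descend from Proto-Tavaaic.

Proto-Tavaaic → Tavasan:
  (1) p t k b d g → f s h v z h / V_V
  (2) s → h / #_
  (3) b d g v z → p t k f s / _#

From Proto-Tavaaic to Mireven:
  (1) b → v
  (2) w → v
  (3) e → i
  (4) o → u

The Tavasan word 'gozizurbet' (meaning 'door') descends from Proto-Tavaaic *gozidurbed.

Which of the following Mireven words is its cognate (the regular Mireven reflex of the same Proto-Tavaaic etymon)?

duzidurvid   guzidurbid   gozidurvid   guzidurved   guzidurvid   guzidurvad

guzidurvid

Mireven: *gozidurbed
  gozidurbed → gozidurved   [unconditioned shift]
  gozidurved (rule 2 does not apply)
  gozidurved → gozidurvid   [vowel merger]
  gozidurvid → guzidurvid   [vowel merger]
  giving Mireven guzidurvid.
Only 'guzidurvid' matches the regular Mireven development of *gozidurbed.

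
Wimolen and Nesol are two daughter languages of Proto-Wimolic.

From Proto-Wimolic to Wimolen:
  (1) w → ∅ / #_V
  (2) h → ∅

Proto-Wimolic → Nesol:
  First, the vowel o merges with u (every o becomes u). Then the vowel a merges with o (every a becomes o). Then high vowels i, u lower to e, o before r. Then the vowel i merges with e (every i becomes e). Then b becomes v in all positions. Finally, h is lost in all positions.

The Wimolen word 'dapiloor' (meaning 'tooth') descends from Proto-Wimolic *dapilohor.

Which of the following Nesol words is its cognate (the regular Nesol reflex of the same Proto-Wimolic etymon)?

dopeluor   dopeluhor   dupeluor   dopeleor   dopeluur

dopeluor

Nesol: *dapilohor > dapiluhur > dopiluhur > dopiluhor > dopeluhor > dopeluor  (by vowel merger, vowel merger, pre-rhotic lowering, vowel merger, h-loss)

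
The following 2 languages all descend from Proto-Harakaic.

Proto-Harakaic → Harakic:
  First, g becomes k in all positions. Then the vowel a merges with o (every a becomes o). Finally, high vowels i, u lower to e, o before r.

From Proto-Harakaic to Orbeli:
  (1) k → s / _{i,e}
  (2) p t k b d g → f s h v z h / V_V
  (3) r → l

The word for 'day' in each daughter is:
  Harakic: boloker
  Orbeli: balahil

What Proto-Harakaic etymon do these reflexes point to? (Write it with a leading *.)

Position 7: Harakic has r, Orbeli has l. Harakic preserves r here (none of its changes turn any other segment into r), so the proto-segment is *r.
Position 4: Harakic has o, Orbeli has a. Orbeli preserves a here (none of its changes turn any other segment into a), so the proto-segment is *a.
Position 2: Harakic has o, Orbeli has a. Orbeli preserves a here (none of its changes turn any other segment into a), so the proto-segment is *a.
This points to *balagir. Verify forward in each daughter:
Harakic: start from *balagir.
  rule 1 (unconditioned shift): balagir → balakir
  rule 2 (vowel merger): balakir → bolokir
  rule 3 (pre-rhotic lowering): bolokir → boloker
  ⇒ Harakic boloker
Orbeli: *balagir > balahir > balahil  (by intervocalic lenition, unconditioned shift)
No other proto-form is consistent with every reflex, so the reconstruction is *balagir.

*balagir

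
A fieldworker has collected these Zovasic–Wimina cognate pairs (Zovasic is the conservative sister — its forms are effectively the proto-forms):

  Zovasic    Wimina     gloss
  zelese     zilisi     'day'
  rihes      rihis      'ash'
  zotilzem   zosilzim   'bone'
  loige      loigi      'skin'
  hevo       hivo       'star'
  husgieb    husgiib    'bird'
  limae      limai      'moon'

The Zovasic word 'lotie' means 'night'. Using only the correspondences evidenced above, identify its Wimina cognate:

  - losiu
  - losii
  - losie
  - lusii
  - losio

zotilzem ~ zosilzim — Zovasic t corresponds to Wimina s between vowels (before a front vowel).
limae ~ limai — Zovasic e corresponds to Wimina i word-finally.
Applying these to Zovasic 'lotie':
  lotie → losie   (t→s between vowels (before a front vowel))
  losie → losii   (e→i word-finally)
So the Wimina cognate is 'losii'.

losii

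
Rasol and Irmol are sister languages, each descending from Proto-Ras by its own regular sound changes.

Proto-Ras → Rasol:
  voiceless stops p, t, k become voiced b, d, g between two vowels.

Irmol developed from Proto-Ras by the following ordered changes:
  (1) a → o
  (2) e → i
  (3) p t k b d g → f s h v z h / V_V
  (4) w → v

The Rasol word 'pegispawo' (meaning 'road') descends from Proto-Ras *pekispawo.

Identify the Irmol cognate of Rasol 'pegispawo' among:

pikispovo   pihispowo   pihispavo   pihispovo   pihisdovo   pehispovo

Irmol: *pekispawo
  pekispawo → pekispowo   [vowel merger]
  pekispowo → pikispowo   [vowel merger]
  pikispowo → pihispowo   [intervocalic lenition]
  pihispowo → pihispovo   [unconditioned shift]
  giving Irmol pihispovo.
Only 'pihispovo' matches the regular Irmol development of *pekispawo.

pihispovo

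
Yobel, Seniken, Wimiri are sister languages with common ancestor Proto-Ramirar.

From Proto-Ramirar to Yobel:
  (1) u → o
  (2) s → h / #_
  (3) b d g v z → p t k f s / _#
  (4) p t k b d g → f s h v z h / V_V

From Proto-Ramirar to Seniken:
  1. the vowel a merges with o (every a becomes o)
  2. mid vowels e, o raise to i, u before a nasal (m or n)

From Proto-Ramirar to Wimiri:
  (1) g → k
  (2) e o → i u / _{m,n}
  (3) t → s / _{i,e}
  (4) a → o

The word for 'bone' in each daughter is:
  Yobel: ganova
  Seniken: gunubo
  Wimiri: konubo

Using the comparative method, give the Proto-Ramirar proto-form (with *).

*ganuba

Position 6: Yobel has a, Seniken has o, Wimiri has o. Yobel preserves a here (none of its changes turn any other segment into a), so the proto-segment is *a.
Position 2: Yobel has a, Seniken has u, Wimiri has o. Yobel preserves a here (none of its changes turn any other segment into a), so the proto-segment is *a.
Position 5: Yobel has v, Seniken has b, Wimiri has b. Seniken preserves b here (none of its changes turn any other segment into b), so the proto-segment is *b.
This points to *ganuba. Verify forward in each daughter:
Yobel: *ganuba > ganoba > ganova  (by vowel merger, intervocalic lenition)
Seniken: start from *ganuba.
  rule 1 (vowel merger): ganuba → gonubo
  rule 2 (pre-nasal raising): gonubo → gunubo
  ⇒ Seniken gunubo
Wimiri: *ganuba
  ganuba → kanuba   [unconditioned shift]
  kanuba (rule 2 does not apply)
  kanuba (rule 3 does not apply)
  kanuba → konubo   [vowel merger]
  giving Wimiri konubo.
Only *ganuba yields all of Yobel ganova, Seniken gunubo, Wimiri konubo.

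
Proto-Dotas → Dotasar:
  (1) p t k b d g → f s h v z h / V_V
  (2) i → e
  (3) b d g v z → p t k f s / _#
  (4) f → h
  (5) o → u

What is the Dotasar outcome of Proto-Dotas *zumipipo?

zumehehu

Dotasar: start from *zumipipo.
  rule 1 (intervocalic lenition): zumipipo → zumififo
  rule 2 (vowel merger): zumififo → zumefefo
  rule 3: no change — zumefefo
  rule 4 (unconditioned shift): zumefefo → zumeheho
  rule 5 (vowel merger): zumeheho → zumehehu
  ⇒ Dotasar zumehehu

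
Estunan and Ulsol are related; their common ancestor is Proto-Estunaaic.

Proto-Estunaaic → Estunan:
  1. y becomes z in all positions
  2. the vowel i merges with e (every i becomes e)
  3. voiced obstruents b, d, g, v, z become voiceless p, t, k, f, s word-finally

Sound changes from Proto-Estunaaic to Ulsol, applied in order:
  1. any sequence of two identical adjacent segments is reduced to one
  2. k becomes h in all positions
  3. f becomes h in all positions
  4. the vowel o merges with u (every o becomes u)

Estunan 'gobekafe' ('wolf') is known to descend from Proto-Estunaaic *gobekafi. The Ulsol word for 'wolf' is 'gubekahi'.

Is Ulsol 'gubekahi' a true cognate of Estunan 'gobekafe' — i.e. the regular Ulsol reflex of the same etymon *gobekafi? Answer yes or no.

Derive the expected Ulsol reflex of *gobekafi:
Ulsol: *gobekafi > gobehafi > gobehahi > gubehahi  (by unconditioned shift, unconditioned shift, vowel merger)
The regular Ulsol reflex would be 'gubehahi', but the attested form is 'gubekahi'. The correspondence is irregular, so they are not cognates (the Ulsol form has a different source).

no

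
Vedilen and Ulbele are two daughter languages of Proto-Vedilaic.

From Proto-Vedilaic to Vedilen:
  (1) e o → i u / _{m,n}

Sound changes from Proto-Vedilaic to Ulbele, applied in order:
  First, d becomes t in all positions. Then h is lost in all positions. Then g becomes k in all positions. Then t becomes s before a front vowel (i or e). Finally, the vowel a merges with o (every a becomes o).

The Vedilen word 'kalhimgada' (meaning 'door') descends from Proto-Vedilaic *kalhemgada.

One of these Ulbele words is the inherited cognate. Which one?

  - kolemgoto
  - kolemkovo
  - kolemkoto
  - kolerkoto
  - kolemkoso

Ulbele: *kalhemgada
  kalhemgada → kalhemgata   [unconditioned shift]
  kalhemgata → kalemgata   [h-loss]
  kalemgata → kalemkata   [unconditioned shift]
  kalemkata (rule 4 does not apply)
  kalemkata → kolemkoto   [vowel merger]
  giving Ulbele kolemkoto.
Only 'kolemkoto' matches the regular Ulbele development of *kalhemgada.

kolemkoto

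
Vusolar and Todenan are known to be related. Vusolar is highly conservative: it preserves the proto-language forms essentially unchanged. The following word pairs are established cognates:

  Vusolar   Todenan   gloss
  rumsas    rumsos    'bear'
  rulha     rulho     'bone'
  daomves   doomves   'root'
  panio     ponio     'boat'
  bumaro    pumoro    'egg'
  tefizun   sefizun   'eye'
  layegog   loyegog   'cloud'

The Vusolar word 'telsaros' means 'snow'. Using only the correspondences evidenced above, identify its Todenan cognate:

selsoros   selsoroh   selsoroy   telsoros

selsoros

tefizun ~ sefizun — Vusolar t corresponds to Todenan s word-initially before a front vowel.
bumaro ~ pumoro — Vusolar a corresponds to Todenan o after a consonant, before r.
Applying these to Vusolar 'telsaros':
  telsaros → selsaros   (t→s word-initially before a front vowel)
  selsaros → selsoros   (a→o after a consonant, before r)
So the Todenan cognate is 'selsoros'.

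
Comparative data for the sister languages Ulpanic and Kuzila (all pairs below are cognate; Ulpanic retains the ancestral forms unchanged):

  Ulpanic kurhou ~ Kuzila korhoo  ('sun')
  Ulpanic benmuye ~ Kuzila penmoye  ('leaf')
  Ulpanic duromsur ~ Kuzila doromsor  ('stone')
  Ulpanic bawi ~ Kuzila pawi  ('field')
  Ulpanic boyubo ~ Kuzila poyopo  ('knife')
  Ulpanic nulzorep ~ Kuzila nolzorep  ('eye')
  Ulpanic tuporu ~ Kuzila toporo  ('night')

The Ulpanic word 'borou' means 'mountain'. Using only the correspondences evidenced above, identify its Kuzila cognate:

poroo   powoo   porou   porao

poroo

boyubo ~ poyopo — Ulpanic b corresponds to Kuzila p word-initially before a back vowel.
kurhou ~ korhoo — Ulpanic u corresponds to Kuzila o word-finally.
Applying these to Ulpanic 'borou':
  borou → porou   (b→p word-initially before a back vowel)
  porou → poroo   (u→o word-finally)
So the Kuzila cognate is 'poroo'.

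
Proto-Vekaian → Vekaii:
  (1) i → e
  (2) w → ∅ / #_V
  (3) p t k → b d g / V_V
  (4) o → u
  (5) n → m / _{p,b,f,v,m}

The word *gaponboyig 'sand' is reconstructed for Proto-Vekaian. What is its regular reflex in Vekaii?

gabumbuyeg

Vekaii: *gaponboyig > gaponboyeg > gabonboyeg > gabunbuyeg > gabumbuyeg  (by vowel merger, intervocalic voicing, vowel merger, nasal place assimilation)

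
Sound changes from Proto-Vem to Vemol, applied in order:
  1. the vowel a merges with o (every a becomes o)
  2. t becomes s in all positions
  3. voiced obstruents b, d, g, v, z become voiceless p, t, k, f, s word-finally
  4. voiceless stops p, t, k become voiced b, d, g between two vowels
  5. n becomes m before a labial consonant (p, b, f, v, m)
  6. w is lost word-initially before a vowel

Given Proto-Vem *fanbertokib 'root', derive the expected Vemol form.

Vemol: start from *fanbertokib.
  rule 1 (vowel merger): fanbertokib → fonbertokib
  rule 2 (unconditioned shift): fonbertokib → fonbersokib
  rule 3 (final devoicing): fonbersokib → fonbersokip
  rule 4 (intervocalic voicing): fonbersokip → fonbersogip
  rule 5 (nasal place assimilation): fonbersogip → fombersogip
  rule 6: no change — fombersogip
  ⇒ Vemol fombersogip

fombersogip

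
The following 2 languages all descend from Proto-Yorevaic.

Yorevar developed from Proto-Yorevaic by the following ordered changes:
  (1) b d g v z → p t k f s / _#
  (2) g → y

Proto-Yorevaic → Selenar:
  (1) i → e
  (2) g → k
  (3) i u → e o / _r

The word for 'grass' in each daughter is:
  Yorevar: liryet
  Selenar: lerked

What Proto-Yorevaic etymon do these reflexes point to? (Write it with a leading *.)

Position 4: Yorevar has y, Selenar has k. Taking the neighbouring segments as reconstructed: Yorevar y could go back to *g or *y; Selenar k could go back to *k or *g — the one source consistent with every daughter is *g.
Position 6: Yorevar has t, Selenar has d. Selenar preserves d here (none of its changes turn any other segment into d), so the proto-segment is *d.
Verify the candidate proto-form against each daughter:
Yorevar: *lirged
  lirged → lirget   [final devoicing]
  lirget → liryet   [unconditioned shift]
  giving Yorevar liryet.
Selenar: *lirged > lerged > lerked  (by vowel merger, unconditioned shift)
No other proto-form is consistent with every reflex, so the reconstruction is *lirged.

*lirged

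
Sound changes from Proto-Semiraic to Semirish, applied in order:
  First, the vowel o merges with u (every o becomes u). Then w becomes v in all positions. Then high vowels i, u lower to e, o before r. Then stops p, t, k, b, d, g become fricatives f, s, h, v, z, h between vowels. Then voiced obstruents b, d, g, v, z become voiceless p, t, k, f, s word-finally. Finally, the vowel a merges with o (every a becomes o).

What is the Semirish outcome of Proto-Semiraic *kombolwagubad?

Semirish: *kombolwagubad
  kombolwagubad → kumbulwagubad   [vowel merger]
  kumbulwagubad → kumbulvagubad   [unconditioned shift]
  kumbulvagubad (rule 3 does not apply)
  kumbulvagubad → kumbulvahuvad   [intervocalic lenition]
  kumbulvahuvad → kumbulvahuvat   [final devoicing]
  kumbulvahuvat → kumbulvohuvot   [vowel merger]
  giving Semirish kumbulvohuvot.

kumbulvohuvot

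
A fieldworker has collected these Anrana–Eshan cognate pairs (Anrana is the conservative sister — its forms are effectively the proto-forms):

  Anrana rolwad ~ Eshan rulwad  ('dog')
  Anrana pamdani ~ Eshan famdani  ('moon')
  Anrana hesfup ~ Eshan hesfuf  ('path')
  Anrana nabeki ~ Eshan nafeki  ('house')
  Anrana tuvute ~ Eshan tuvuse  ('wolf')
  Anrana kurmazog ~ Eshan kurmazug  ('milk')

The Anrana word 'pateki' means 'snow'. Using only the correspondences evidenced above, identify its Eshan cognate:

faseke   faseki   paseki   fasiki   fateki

faseki

pamdani ~ famdani — Anrana p corresponds to Eshan f word-initially before a back vowel.
tuvute ~ tuvuse — Anrana t corresponds to Eshan s between vowels (before a front vowel).
Applying these to Anrana 'pateki':
  pateki → fateki   (p→f word-initially before a back vowel)
  fateki → faseki   (t→s between vowels (before a front vowel))
So the Eshan cognate is 'faseki'.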